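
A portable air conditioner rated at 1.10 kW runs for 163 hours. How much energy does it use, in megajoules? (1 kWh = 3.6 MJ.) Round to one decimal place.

645.5 MJ

Energy = 1.1 kW × 163 h = 179.3 kWh
= 179.3 × 3.6 MJ = 645.5 MJ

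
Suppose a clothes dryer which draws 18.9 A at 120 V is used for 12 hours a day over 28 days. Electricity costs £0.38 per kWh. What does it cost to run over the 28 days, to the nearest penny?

£289.58

Power = 18.9 A × 120 V = 2268 W = 2.268 kW
Runtime = 12 h/day × 28 days = 336 h
Energy = 2.268 kW × 336 h = 762.048 kWh
Cost = 762.048 kWh × £0.38/kWh = £289.58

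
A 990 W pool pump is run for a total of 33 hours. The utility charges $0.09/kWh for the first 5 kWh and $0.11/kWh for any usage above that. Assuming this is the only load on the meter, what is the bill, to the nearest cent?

Energy = 0.99 kW × 33 h = 32.67 kWh
Tier 1 (0–5 kWh): 5 × $0.09 = $0.45
Above 5 kWh: 27.67 × $0.11 = $3.0437
Bill = $3.49

$3.49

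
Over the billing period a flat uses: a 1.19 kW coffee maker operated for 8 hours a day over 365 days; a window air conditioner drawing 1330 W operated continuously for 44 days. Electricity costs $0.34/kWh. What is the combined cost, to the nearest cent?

$1658.96

coffee maker: Runtime = 8 h/day × 365 days = 2920 h
coffee maker: 1.19 kW × 2920 h = 3474.8 kWh
window air conditioner: Runtime = 24 h × 44 = 1056 h
window air conditioner: 1.33 kW × 1056 h = 1404.48 kWh
Total energy = 4879.28 kWh
Cost = 4879.28 × $0.34 = $1658.96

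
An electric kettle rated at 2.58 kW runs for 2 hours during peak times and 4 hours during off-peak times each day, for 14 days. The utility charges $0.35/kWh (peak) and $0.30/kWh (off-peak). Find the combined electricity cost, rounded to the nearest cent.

Peak energy = 2.58 kW × 2 h × 14 = 72.24 kWh
Off-peak energy = 2.58 kW × 4 h × 14 = 144.48 kWh
Cost = 72.24 × $0.35 + 144.48 × $0.30 = $25.284 + $43.344 = $68.63

$68.63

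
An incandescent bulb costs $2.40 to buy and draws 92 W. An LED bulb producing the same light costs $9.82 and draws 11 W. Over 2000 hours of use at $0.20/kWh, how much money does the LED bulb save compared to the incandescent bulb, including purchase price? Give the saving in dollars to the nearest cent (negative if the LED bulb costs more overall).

incandescent bulb: $2.40 + (92/1000) kW × 2000 h × $0.20 = $2.40 + $36.8 = $39.2
LED bulb: $9.82 + (11/1000) kW × 2000 h × $0.20 = $9.82 + $4.4 = $14.22
Saving = $39.2 − $14.22 = $24.98

$24.98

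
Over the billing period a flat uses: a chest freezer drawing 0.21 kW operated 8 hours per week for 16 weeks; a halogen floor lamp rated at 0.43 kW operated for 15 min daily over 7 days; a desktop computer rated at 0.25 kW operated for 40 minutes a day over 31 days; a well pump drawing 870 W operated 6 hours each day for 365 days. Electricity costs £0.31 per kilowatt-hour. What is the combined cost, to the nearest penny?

£600.81

chest freezer: Runtime = 8 h/week × 16 weeks = 128 h
chest freezer: 0.21 kW × 128 h = 26.88 kWh
halogen floor lamp: Runtime = 15 min × 7 = 105 min = 1.75 h
halogen floor lamp: 0.43 kW × 1.75 h = 0.7525 kWh
desktop computer: Runtime = 40 min × 31 = 1240 min = 20.666666… h
desktop computer: 0.25 kW × 20.666666… h = 5.166666… kWh
well pump: Runtime = 6 h/day × 365 days = 2190 h
well pump: 0.87 kW × 2190 h = 1905.3 kWh
Total energy = 1938.099166… kWh
Cost = 1938.099166… × £0.31 = £600.81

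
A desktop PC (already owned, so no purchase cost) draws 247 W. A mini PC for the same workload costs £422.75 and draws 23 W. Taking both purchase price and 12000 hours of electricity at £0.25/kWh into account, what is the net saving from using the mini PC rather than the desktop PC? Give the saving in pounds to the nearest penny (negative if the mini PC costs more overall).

desktop PC: £0.00 + (247/1000) kW × 12000 h × £0.25 = £0.00 + £741 = £741
mini PC: £422.75 + (23/1000) kW × 12000 h × £0.25 = £422.75 + £69 = £491.75
Saving = £741 − £491.75 = £249.25

£249.25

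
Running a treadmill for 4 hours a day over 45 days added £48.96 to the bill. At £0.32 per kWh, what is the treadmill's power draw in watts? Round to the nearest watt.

Energy = £48.96 ÷ £0.32/kWh = 153 kWh
Runtime = 4 h/day × 45 days = 180 h
Power = 153 kWh ÷ 180 h = 0.85 kW = 850 W

850 W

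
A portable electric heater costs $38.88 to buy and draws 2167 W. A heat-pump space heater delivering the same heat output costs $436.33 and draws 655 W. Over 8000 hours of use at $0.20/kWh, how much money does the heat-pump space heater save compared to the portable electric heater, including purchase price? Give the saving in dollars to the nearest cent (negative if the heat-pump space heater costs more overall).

portable electric heater: $38.88 + (2167/1000) kW × 8000 h × $0.20 = $38.88 + $3467.2 = $3506.08
heat-pump space heater: $436.33 + (655/1000) kW × 8000 h × $0.20 = $436.33 + $1048 = $1484.33
Saving = $3506.08 − $1484.33 = $2021.75

$2021.75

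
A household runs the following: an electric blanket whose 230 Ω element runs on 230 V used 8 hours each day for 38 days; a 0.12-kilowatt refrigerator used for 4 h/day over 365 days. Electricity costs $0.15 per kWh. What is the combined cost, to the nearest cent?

$36.77

electric blanket: Power = V²/R = 230²/230 = 230 W = 0.23 kW
electric blanket: Runtime = 8 h/day × 38 days = 304 h
electric blanket: 0.23 kW × 304 h = 69.92 kWh
refrigerator: Runtime = 4 h/day × 365 days = 1460 h
refrigerator: 0.12 kW × 1460 h = 175.2 kWh
Total energy = 245.12 kWh
Cost = 245.12 × $0.15 = $36.77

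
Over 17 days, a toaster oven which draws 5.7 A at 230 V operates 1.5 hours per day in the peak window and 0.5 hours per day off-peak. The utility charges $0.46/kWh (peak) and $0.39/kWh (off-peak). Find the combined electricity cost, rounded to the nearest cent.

Power = 5.7 A × 230 V = 1311 W = 1.311 kW
Peak energy = 1.311 kW × 1.5 h × 17 = 33.4305 kWh
Off-peak energy = 1.311 kW × 0.5 h × 17 = 11.1435 kWh
Cost = 33.4305 × $0.46 + 11.1435 × $0.39 = $15.37803 + $4.345965 = $19.72

$19.72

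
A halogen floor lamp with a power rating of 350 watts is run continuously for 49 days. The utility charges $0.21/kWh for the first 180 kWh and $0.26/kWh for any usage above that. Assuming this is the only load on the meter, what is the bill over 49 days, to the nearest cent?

Runtime = 24 h × 49 = 1176 h
Energy = 0.35 kW × 1176 h = 411.6 kWh
Tier 1 (0–180 kWh): 180 × $0.21 = $37.8
Above 180 kWh: 231.6 × $0.26 = $60.216
Bill = $98.02

$98.02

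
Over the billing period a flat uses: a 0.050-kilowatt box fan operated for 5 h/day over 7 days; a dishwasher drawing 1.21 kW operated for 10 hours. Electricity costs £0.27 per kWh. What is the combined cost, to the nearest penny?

box fan: Runtime = 5 h/day × 7 days = 35 h
box fan: 0.05 kW × 35 h = 1.75 kWh
dishwasher: 1.21 kW × 10 h = 12.1 kWh
Total energy = 13.85 kWh
Cost = 13.85 × £0.27 = £3.74

£3.74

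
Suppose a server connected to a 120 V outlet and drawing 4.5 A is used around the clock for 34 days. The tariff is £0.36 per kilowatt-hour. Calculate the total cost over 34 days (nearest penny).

£158.63

Power = 4.5 A × 120 V = 540 W = 0.54 kW
Runtime = 24 h × 34 = 816 h
Energy = 0.54 kW × 816 h = 440.64 kWh
Cost = 440.64 kWh × £0.36/kWh = £158.63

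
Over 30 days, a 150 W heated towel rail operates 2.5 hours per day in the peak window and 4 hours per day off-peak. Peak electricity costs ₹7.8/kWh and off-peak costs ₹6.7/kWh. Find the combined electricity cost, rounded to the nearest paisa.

₹208.35

Peak energy = 0.15 kW × 2.5 h × 30 = 11.25 kWh
Off-peak energy = 0.15 kW × 4 h × 30 = 18 kWh
Cost = 11.25 × ₹7.8 + 18 × ₹6.7 = ₹87.75 + ₹120.6 = ₹208.35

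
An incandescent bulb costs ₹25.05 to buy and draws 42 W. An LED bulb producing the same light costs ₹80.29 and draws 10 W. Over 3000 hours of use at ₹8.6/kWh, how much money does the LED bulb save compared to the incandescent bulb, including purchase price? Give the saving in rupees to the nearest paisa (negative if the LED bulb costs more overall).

incandescent bulb: ₹25.05 + (42/1000) kW × 3000 h × ₹8.6 = ₹25.05 + ₹1083.6 = ₹1108.65
LED bulb: ₹80.29 + (10/1000) kW × 3000 h × ₹8.6 = ₹80.29 + ₹258 = ₹338.29
Saving = ₹1108.65 − ₹338.29 = ₹770.36

₹770.36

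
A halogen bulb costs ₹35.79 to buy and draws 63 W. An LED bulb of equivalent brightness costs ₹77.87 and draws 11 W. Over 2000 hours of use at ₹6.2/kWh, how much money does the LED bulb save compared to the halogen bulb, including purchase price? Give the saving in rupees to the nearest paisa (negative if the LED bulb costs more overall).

halogen bulb: ₹35.79 + (63/1000) kW × 2000 h × ₹6.2 = ₹35.79 + ₹781.2 = ₹816.99
LED bulb: ₹77.87 + (11/1000) kW × 2000 h × ₹6.2 = ₹77.87 + ₹136.4 = ₹214.27
Saving = ₹816.99 − ₹214.27 = ₹602.72

₹602.72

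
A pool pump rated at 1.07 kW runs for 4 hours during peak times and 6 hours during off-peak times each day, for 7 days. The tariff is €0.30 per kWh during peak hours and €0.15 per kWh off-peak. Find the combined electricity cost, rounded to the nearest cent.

€15.73

Peak energy = 1.07 kW × 4 h × 7 = 29.96 kWh
Off-peak energy = 1.07 kW × 6 h × 7 = 44.94 kWh
Cost = 29.96 × €0.30 + 44.94 × €0.15 = €8.988 + €6.741 = €15.73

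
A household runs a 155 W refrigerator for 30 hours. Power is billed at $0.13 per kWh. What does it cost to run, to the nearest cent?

$0.60

Energy = 0.155 kW × 30 h = 4.65 kWh
Cost = 4.65 kWh × $0.13/kWh = $0.60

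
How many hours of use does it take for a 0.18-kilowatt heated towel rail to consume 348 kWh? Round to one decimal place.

1933.3 h

Hours = 348 kWh ÷ 0.18 kW = 1933.3 h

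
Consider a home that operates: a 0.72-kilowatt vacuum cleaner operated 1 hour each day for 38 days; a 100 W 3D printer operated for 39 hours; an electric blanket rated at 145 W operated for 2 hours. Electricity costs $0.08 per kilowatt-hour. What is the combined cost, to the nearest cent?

$2.52

vacuum cleaner: Runtime = 1 h/day × 38 days = 38 h
vacuum cleaner: 0.72 kW × 38 h = 27.36 kWh
3D printer: 0.1 kW × 39 h = 3.9 kWh
electric blanket: 0.145 kW × 2 h = 0.29 kWh
Total energy = 31.55 kWh
Cost = 31.55 × $0.08 = $2.52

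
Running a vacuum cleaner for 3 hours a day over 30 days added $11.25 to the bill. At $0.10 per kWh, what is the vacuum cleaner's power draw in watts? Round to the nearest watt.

1250 W

Energy = $11.25 ÷ $0.10/kWh = 112.5 kWh
Runtime = 3 h/day × 30 days = 90 h
Power = 112.5 kWh ÷ 90 h = 1.25 kW = 1250 W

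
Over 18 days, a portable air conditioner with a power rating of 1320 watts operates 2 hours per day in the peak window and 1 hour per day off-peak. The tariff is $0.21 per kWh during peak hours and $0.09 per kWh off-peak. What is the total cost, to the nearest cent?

$12.12

Peak energy = 1.32 kW × 2 h × 18 = 47.52 kWh
Off-peak energy = 1.32 kW × 1 h × 18 = 23.76 kWh
Cost = 47.52 × $0.21 + 23.76 × $0.09 = $9.9792 + $2.1384 = $12.12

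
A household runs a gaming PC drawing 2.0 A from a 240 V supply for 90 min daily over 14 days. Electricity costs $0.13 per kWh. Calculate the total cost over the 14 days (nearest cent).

Power = 2.0 A × 240 V = 480 W = 0.48 kW
Runtime = 90 min × 14 = 1260 min = 21 h
Energy = 0.48 kW × 21 h = 10.08 kWh
Cost = 10.08 kWh × $0.13/kWh = $1.31

$1.31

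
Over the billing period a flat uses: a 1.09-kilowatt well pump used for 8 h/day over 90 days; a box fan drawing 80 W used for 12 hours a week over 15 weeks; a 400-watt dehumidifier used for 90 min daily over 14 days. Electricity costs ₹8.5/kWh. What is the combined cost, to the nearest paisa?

₹6864.60

well pump: Runtime = 8 h/day × 90 days = 720 h
well pump: 1.09 kW × 720 h = 784.8 kWh
box fan: Runtime = 12 h/week × 15 weeks = 180 h
box fan: 0.08 kW × 180 h = 14.4 kWh
dehumidifier: Runtime = 90 min × 14 = 1260 min = 21 h
dehumidifier: 0.4 kW × 21 h = 8.4 kWh
Total energy = 807.6 kWh
Cost = 807.6 × ₹8.5 = ₹6864.60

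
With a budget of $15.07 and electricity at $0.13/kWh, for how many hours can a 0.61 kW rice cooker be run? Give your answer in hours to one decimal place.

190.0 h

Energy available = $15.07 ÷ $0.13/kWh = 115.9231 kWh
Hours = 115.9231 kWh ÷ 0.61 kW = 190.0 h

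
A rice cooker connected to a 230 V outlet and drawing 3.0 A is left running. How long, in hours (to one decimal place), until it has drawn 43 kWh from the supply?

Power = 3.0 A × 230 V = 690 W = 0.69 kW
Hours = 43 kWh ÷ 0.69 kW = 62.3 h

62.3 h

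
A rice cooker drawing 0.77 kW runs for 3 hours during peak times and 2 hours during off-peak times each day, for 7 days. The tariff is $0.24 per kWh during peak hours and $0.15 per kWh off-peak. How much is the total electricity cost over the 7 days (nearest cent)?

$5.50

Peak energy = 0.77 kW × 3 h × 7 = 16.17 kWh
Off-peak energy = 0.77 kW × 2 h × 7 = 10.78 kWh
Cost = 16.17 × $0.24 + 10.78 × $0.15 = $3.8808 + $1.617 = $5.50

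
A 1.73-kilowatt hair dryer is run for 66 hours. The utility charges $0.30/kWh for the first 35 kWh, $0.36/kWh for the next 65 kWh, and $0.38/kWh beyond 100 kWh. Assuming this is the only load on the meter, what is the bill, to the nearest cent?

$39.29

Energy = 1.73 kW × 66 h = 114.18 kWh
Tier 1 (0–35 kWh): 35 × $0.30 = $10.5
Tier 2 (35–100 kWh): 65 × $0.36 = $23.4
Above 100 kWh: 14.18 × $0.38 = $5.3884
Bill = $39.29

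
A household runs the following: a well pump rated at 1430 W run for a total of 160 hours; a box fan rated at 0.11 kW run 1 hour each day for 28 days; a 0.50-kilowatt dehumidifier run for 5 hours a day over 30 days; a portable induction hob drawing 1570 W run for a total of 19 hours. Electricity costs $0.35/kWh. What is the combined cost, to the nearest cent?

$117.85

well pump: 1.43 kW × 160 h = 228.8 kWh
box fan: Runtime = 1 h/day × 28 days = 28 h
box fan: 0.11 kW × 28 h = 3.08 kWh
dehumidifier: Runtime = 5 h/day × 30 days = 150 h
dehumidifier: 0.5 kW × 150 h = 75 kWh
portable induction hob: 1.57 kW × 19 h = 29.83 kWh
Total energy = 336.71 kWh
Cost = 336.71 × $0.35 = $117.85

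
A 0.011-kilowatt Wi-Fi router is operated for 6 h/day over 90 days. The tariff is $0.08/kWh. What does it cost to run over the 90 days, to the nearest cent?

$0.48

Runtime = 6 h/day × 90 days = 540 h
Energy = 0.011 kW × 540 h = 5.94 kWh
Cost = 5.94 kWh × $0.08/kWh = $0.48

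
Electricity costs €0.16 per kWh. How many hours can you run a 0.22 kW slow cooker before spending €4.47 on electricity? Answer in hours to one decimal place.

Energy available = €4.47 ÷ €0.16/kWh = 27.9375 kWh
Hours = 27.9375 kWh ÷ 0.22 kW = 127.0 h

127.0 h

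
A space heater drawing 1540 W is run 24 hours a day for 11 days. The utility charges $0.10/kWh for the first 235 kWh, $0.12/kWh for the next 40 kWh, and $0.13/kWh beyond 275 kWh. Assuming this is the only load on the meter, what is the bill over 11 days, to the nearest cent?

$45.40

Runtime = 24 h × 11 = 264 h
Energy = 1.54 kW × 264 h = 406.56 kWh
Tier 1 (0–235 kWh): 235 × $0.10 = $23.5
Tier 2 (235–275 kWh): 40 × $0.12 = $4.8
Above 275 kWh: 131.56 × $0.13 = $17.1028
Bill = $45.40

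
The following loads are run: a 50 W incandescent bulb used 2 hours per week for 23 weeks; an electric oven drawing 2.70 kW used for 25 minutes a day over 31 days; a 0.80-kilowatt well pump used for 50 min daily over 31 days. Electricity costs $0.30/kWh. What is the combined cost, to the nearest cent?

incandescent bulb: Runtime = 2 h/week × 23 weeks = 46 h
incandescent bulb: 0.05 kW × 46 h = 2.3 kWh
electric oven: Runtime = 25 min × 31 = 775 min = 12.916666… h
electric oven: 2.7 kW × 12.916666… h = 34.875 kWh
well pump: Runtime = 50 min × 31 = 1550 min = 25.833333… h
well pump: 0.8 kW × 25.833333… h = 20.666666… kWh
Total energy = 57.841666… kWh
Cost = 57.841666… × $0.30 = $17.35

$17.35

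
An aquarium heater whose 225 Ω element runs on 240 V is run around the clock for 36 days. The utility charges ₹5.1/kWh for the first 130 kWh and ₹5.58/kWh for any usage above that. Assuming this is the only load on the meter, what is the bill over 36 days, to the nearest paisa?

Power = V²/R = 240²/225 = 256 W = 0.256 kW
Runtime = 24 h × 36 = 864 h
Energy = 0.256 kW × 864 h = 221.184 kWh
Tier 1 (0–130 kWh): 130 × ₹5.1 = ₹663
Above 130 kWh: 91.184 × ₹5.58 = ₹508.80672
Bill = ₹1171.81

₹1171.81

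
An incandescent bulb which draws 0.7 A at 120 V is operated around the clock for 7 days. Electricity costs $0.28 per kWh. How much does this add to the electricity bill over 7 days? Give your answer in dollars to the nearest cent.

Power = 0.7 A × 120 V = 84 W = 0.084 kW
Runtime = 24 h × 7 = 168 h
Energy = 0.084 kW × 168 h = 14.112 kWh
Cost = 14.112 kWh × $0.28/kWh = $3.95

$3.95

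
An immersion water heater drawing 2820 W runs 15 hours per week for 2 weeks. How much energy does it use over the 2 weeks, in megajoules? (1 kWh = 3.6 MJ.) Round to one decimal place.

304.6 MJ

Runtime = 15 h/week × 2 weeks = 30 h
Energy = 2.82 kW × 30 h = 84.6 kWh
= 84.6 × 3.6 MJ = 304.6 MJ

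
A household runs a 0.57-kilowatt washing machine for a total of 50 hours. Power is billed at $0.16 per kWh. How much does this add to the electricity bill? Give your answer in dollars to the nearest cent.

Energy = 0.57 kW × 50 h = 28.5 kWh
Cost = 28.5 kWh × $0.16/kWh = $4.56

$4.56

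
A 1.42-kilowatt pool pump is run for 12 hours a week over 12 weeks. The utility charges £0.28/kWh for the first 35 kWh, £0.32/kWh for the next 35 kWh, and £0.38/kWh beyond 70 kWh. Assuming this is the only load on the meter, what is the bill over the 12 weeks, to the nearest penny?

Runtime = 12 h/week × 12 weeks = 144 h
Energy = 1.42 kW × 144 h = 204.48 kWh
Tier 1 (0–35 kWh): 35 × £0.28 = £9.8
Tier 2 (35–70 kWh): 35 × £0.32 = £11.2
Above 70 kWh: 134.48 × £0.38 = £51.1024
Bill = £72.10

£72.10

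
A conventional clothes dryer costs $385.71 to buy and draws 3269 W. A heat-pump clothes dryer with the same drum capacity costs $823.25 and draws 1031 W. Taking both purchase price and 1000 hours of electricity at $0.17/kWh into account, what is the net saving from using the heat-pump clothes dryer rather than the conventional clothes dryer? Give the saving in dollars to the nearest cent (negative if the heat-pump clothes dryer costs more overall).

-$57.08

conventional clothes dryer: $385.71 + (3269/1000) kW × 1000 h × $0.17 = $385.71 + $555.73 = $941.44
heat-pump clothes dryer: $823.25 + (1031/1000) kW × 1000 h × $0.17 = $823.25 + $175.27 = $998.52
Saving = $941.44 − $998.52 = −$57.08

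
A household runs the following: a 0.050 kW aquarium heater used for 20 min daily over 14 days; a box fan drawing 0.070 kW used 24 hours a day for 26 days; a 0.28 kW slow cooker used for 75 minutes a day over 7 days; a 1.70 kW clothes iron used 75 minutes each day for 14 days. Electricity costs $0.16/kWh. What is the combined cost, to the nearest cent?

$12.18

aquarium heater: Runtime = 20 min × 14 = 280 min = 4.666666… h
aquarium heater: 0.05 kW × 4.666666… h = 0.233333… kWh
box fan: Runtime = 24 h × 26 = 624 h
box fan: 0.07 kW × 624 h = 43.68 kWh
slow cooker: Runtime = 75 min × 7 = 525 min = 8.75 h
slow cooker: 0.28 kW × 8.75 h = 2.45 kWh
clothes iron: Runtime = 75 min × 14 = 1050 min = 17.5 h
clothes iron: 1.7 kW × 17.5 h = 29.75 kWh
Total energy = 76.113333… kWh
Cost = 76.113333… × $0.16 = $12.18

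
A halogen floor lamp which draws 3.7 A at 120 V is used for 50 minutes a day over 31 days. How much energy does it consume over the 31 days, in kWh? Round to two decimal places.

11.47 kWh

Power = 3.7 A × 120 V = 444 W = 0.444 kW
Runtime = 50 min × 31 = 1550 min = 25.833333… h
Energy = 0.444 kW × 25.833333… h = 11.47 kWh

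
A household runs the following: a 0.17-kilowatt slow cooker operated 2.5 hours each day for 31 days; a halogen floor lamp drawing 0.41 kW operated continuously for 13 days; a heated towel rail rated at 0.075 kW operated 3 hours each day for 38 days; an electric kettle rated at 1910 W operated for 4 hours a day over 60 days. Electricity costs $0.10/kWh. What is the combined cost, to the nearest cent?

$60.80

slow cooker: Runtime = 2.5 h/day × 31 days = 77.5 h
slow cooker: 0.17 kW × 77.5 h = 13.175 kWh
halogen floor lamp: Runtime = 24 h × 13 = 312 h
halogen floor lamp: 0.41 kW × 312 h = 127.92 kWh
heated towel rail: Runtime = 3 h/day × 38 days = 114 h
heated towel rail: 0.075 kW × 114 h = 8.55 kWh
electric kettle: Runtime = 4 h/day × 60 days = 240 h
electric kettle: 1.91 kW × 240 h = 458.4 kWh
Total energy = 608.045 kWh
Cost = 608.045 × $0.10 = $60.80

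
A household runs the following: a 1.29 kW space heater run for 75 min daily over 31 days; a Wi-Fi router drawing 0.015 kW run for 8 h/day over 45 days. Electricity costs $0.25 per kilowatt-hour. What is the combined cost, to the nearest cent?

space heater: Runtime = 75 min × 31 = 2325 min = 38.75 h
space heater: 1.29 kW × 38.75 h = 49.9875 kWh
Wi-Fi router: Runtime = 8 h/day × 45 days = 360 h
Wi-Fi router: 0.015 kW × 360 h = 5.4 kWh
Total energy = 55.3875 kWh
Cost = 55.3875 × $0.25 = $13.85

$13.85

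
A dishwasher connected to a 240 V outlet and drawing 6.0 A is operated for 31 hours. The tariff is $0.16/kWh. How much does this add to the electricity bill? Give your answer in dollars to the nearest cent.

Power = 6.0 A × 240 V = 1440 W = 1.44 kW
Energy = 1.44 kW × 31 h = 44.64 kWh
Cost = 44.64 kWh × $0.16/kWh = $7.14

$7.14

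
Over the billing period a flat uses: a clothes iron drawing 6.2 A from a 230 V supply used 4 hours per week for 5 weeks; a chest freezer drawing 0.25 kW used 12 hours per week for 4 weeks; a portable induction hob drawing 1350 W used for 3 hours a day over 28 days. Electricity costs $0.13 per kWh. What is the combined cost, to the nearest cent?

clothes iron: Power = 6.2 A × 230 V = 1426 W = 1.426 kW
clothes iron: Runtime = 4 h/week × 5 weeks = 20 h
clothes iron: 1.426 kW × 20 h = 28.52 kWh
chest freezer: Runtime = 12 h/week × 4 weeks = 48 h
chest freezer: 0.25 kW × 48 h = 12 kWh
portable induction hob: Runtime = 3 h/day × 28 days = 84 h
portable induction hob: 1.35 kW × 84 h = 113.4 kWh
Total energy = 153.92 kWh
Cost = 153.92 × $0.13 = $20.01

$20.01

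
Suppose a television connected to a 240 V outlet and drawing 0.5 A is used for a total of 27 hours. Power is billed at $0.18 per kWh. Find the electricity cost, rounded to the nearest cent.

Power = 0.5 A × 240 V = 120 W = 0.12 kW
Energy = 0.12 kW × 27 h = 3.24 kWh
Cost = 3.24 kWh × $0.18/kWh = $0.58

$0.58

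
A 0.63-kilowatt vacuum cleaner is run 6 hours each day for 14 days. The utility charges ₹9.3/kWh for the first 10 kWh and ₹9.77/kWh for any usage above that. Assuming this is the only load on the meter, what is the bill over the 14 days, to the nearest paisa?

Runtime = 6 h/day × 14 days = 84 h
Energy = 0.63 kW × 84 h = 52.92 kWh
Tier 1 (0–10 kWh): 10 × ₹9.3 = ₹93
Above 10 kWh: 42.92 × ₹9.77 = ₹419.3284
Bill = ₹512.33

₹512.33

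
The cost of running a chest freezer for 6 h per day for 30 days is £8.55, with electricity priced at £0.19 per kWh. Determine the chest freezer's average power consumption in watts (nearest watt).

Energy = £8.55 ÷ £0.19/kWh = 45 kWh
Runtime = 6 h/day × 30 days = 180 h
Power = 45 kWh ÷ 180 h = 0.25 kW = 250 W

250 W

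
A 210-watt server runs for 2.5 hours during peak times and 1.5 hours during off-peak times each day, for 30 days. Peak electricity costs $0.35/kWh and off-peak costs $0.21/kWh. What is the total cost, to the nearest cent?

Peak energy = 0.21 kW × 2.5 h × 30 = 15.75 kWh
Off-peak energy = 0.21 kW × 1.5 h × 30 = 9.45 kWh
Cost = 15.75 × $0.35 + 9.45 × $0.21 = $5.5125 + $1.9845 = $7.50

$7.50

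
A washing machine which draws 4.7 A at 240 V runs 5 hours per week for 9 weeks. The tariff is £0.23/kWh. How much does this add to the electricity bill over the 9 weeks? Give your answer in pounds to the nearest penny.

Power = 4.7 A × 240 V = 1128 W = 1.128 kW
Runtime = 5 h/week × 9 weeks = 45 h
Energy = 1.128 kW × 45 h = 50.76 kWh
Cost = 50.76 kWh × £0.23/kWh = £11.67

£11.67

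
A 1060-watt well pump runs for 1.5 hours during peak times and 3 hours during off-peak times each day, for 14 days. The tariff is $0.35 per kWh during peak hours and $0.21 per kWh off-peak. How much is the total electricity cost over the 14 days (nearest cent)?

$17.14

Peak energy = 1.06 kW × 1.5 h × 14 = 22.26 kWh
Off-peak energy = 1.06 kW × 3 h × 14 = 44.52 kWh
Cost = 22.26 × $0.35 + 44.52 × $0.21 = $7.791 + $9.3492 = $17.14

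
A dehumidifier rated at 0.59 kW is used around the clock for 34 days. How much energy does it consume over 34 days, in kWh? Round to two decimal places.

481.44 kWh

Runtime = 24 h × 34 = 816 h
Energy = 0.59 kW × 816 h = 481.44 kWh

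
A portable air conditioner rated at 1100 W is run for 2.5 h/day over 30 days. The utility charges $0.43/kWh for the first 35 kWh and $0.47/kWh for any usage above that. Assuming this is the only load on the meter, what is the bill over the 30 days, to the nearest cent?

$37.38

Runtime = 2.5 h/day × 30 days = 75 h
Energy = 1.1 kW × 75 h = 82.5 kWh
Tier 1 (0–35 kWh): 35 × $0.43 = $15.05
Above 35 kWh: 47.5 × $0.47 = $22.325
Bill = $37.38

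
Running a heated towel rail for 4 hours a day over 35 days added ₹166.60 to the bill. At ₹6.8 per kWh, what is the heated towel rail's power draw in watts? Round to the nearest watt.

175 W

Energy = ₹166.60 ÷ ₹6.8/kWh = 24.5 kWh
Runtime = 4 h/day × 35 days = 140 h
Power = 24.5 kWh ÷ 140 h = 0.175 kW = 175 W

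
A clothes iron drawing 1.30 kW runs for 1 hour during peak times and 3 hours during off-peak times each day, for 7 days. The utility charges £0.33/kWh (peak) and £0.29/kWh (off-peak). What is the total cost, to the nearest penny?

Peak energy = 1.3 kW × 1 h × 7 = 9.1 kWh
Off-peak energy = 1.3 kW × 3 h × 7 = 27.3 kWh
Cost = 9.1 × £0.33 + 27.3 × £0.29 = £3.003 + £7.917 = £10.92

£10.92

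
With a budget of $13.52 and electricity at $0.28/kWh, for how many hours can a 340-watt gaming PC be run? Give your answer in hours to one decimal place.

142.0 h

Energy available = $13.52 ÷ $0.28/kWh = 48.2857 kWh
Hours = 48.2857 kWh ÷ 0.34 kW = 142.0 h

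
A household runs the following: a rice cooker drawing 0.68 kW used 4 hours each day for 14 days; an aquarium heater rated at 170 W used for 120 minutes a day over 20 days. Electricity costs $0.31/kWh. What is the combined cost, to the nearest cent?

rice cooker: Runtime = 4 h/day × 14 days = 56 h
rice cooker: 0.68 kW × 56 h = 38.08 kWh
aquarium heater: Runtime = 120 min × 20 = 2400 min = 40 h
aquarium heater: 0.17 kW × 40 h = 6.8 kWh
Total energy = 44.88 kWh
Cost = 44.88 × $0.31 = $13.91

$13.91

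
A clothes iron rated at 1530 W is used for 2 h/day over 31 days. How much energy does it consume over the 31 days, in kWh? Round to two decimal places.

Runtime = 2 h/day × 31 days = 62 h
Energy = 1.53 kW × 62 h = 94.86 kWh

94.86 kWh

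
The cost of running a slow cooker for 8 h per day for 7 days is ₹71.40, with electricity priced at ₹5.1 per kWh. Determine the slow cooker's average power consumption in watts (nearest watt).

Energy = ₹71.40 ÷ ₹5.1/kWh = 14 kWh
Runtime = 8 h/day × 7 days = 56 h
Power = 14 kWh ÷ 56 h = 0.25 kW = 250 W

250 W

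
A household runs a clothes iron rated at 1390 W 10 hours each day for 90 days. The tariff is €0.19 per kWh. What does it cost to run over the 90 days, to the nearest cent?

€237.69

Runtime = 10 h/day × 90 days = 900 h
Energy = 1.39 kW × 900 h = 1251 kWh
Cost = 1251 kWh × €0.19/kWh = €237.69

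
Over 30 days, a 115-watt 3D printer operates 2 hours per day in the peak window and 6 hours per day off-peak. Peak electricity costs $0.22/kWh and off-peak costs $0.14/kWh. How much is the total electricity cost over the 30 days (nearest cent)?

Peak energy = 0.115 kW × 2 h × 30 = 6.9 kWh
Off-peak energy = 0.115 kW × 6 h × 30 = 20.7 kWh
Cost = 6.9 × $0.22 + 20.7 × $0.14 = $1.518 + $2.898 = $4.42

$4.42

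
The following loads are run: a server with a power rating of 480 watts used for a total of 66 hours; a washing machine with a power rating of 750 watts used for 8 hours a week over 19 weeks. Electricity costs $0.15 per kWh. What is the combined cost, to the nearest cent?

$21.85

server: 0.48 kW × 66 h = 31.68 kWh
washing machine: Runtime = 8 h/week × 19 weeks = 152 h
washing machine: 0.75 kW × 152 h = 114 kWh
Total energy = 145.68 kWh
Cost = 145.68 × $0.15 = $21.85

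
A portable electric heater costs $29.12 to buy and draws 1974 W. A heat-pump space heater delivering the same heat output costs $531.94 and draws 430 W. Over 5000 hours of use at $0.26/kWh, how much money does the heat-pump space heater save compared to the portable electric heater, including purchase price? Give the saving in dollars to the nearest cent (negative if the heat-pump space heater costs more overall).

$1504.38

portable electric heater: $29.12 + (1974/1000) kW × 5000 h × $0.26 = $29.12 + $2566.2 = $2595.32
heat-pump space heater: $531.94 + (430/1000) kW × 5000 h × $0.26 = $531.94 + $559 = $1090.94
Saving = $2595.32 − $1090.94 = $1504.38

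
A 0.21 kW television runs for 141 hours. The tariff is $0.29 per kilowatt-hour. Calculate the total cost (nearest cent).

Energy = 0.21 kW × 141 h = 29.61 kWh
Cost = 29.61 kWh × $0.29/kWh = $8.59

$8.59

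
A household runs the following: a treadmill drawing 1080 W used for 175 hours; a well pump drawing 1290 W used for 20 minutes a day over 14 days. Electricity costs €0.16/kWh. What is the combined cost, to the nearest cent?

€31.20

treadmill: 1.08 kW × 175 h = 189 kWh
well pump: Runtime = 20 min × 14 = 280 min = 4.666666… h
well pump: 1.29 kW × 4.666666… h = 6.02 kWh
Total energy = 195.02 kWh
Cost = 195.02 × €0.16 = €31.20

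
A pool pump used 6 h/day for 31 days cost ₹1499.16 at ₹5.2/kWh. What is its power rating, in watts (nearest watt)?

1550 W

Energy = ₹1499.16 ÷ ₹5.2/kWh = 288.3 kWh
Runtime = 6 h/day × 31 days = 186 h
Power = 288.3 kWh ÷ 186 h = 1.55 kW = 1550 W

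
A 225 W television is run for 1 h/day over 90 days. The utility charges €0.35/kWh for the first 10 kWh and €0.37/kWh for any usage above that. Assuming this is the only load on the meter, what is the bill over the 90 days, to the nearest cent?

Runtime = 1 h/day × 90 days = 90 h
Energy = 0.225 kW × 90 h = 20.25 kWh
Tier 1 (0–10 kWh): 10 × €0.35 = €3.5
Above 10 kWh: 10.25 × €0.37 = €3.7925
Bill = €7.29

€7.29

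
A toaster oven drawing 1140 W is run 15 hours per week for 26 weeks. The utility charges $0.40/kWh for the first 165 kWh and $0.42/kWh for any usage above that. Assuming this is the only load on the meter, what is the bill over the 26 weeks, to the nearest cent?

$183.43

Runtime = 15 h/week × 26 weeks = 390 h
Energy = 1.14 kW × 390 h = 444.6 kWh
Tier 1 (0–165 kWh): 165 × $0.40 = $66
Above 165 kWh: 279.6 × $0.42 = $117.432
Bill = $183.43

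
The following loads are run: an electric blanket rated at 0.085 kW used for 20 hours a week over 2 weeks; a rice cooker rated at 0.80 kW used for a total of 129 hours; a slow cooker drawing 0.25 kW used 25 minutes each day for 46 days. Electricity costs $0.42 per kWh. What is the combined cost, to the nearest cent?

electric blanket: Runtime = 20 h/week × 2 weeks = 40 h
electric blanket: 0.085 kW × 40 h = 3.4 kWh
rice cooker: 0.8 kW × 129 h = 103.2 kWh
slow cooker: Runtime = 25 min × 46 = 1150 min = 19.166666… h
slow cooker: 0.25 kW × 19.166666… h = 4.791666… kWh
Total energy = 111.391666… kWh
Cost = 111.391666… × $0.42 = $46.78

$46.78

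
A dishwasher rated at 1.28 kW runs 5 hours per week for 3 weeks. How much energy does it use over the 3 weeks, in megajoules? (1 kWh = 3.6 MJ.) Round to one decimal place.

Runtime = 5 h/week × 3 weeks = 15 h
Energy = 1.28 kW × 15 h = 19.2 kWh
= 19.2 × 3.6 MJ = 69.1 MJ

69.1 MJ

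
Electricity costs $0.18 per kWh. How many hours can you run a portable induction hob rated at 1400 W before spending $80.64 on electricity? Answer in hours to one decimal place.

320.0 h

Energy available = $80.64 ÷ $0.18/kWh = 448 kWh
Hours = 448 kWh ÷ 1.4 kW = 320.0 h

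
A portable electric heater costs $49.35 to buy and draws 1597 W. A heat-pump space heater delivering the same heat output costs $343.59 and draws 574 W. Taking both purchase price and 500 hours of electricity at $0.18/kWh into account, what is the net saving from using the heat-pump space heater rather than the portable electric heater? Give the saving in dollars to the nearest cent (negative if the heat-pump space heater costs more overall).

portable electric heater: $49.35 + (1597/1000) kW × 500 h × $0.18 = $49.35 + $143.73 = $193.08
heat-pump space heater: $343.59 + (574/1000) kW × 500 h × $0.18 = $343.59 + $51.66 = $395.25
Saving = $193.08 − $395.25 = −$202.17

-$202.17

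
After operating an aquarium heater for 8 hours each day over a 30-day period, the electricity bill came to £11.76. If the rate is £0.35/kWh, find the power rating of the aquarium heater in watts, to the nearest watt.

140 W

Energy = £11.76 ÷ £0.35/kWh = 33.6 kWh
Runtime = 8 h/day × 30 days = 240 h
Power = 33.6 kWh ÷ 240 h = 0.14 kW = 140 W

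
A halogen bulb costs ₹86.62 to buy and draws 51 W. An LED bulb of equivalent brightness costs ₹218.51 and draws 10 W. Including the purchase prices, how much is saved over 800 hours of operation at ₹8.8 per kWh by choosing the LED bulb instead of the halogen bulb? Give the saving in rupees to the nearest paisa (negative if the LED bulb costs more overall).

halogen bulb: ₹86.62 + (51/1000) kW × 800 h × ₹8.8 = ₹86.62 + ₹359.04 = ₹445.66
LED bulb: ₹218.51 + (10/1000) kW × 800 h × ₹8.8 = ₹218.51 + ₹70.4 = ₹288.91
Saving = ₹445.66 − ₹288.91 = ₹156.75

₹156.75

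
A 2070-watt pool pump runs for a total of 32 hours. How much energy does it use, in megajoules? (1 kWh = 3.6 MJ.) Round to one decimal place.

238.5 MJ

Energy = 2.07 kW × 32 h = 66.24 kWh
= 66.24 × 3.6 MJ = 238.5 MJ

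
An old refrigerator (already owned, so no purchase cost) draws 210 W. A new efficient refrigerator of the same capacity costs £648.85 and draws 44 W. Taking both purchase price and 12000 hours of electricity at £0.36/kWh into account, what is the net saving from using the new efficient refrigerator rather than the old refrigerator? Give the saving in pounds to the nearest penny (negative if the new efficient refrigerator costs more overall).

£68.27

old refrigerator: £0.00 + (210/1000) kW × 12000 h × £0.36 = £0.00 + £907.2 = £907.2
new efficient refrigerator: £648.85 + (44/1000) kW × 12000 h × £0.36 = £648.85 + £190.08 = £838.93
Saving = £907.2 − £838.93 = £68.27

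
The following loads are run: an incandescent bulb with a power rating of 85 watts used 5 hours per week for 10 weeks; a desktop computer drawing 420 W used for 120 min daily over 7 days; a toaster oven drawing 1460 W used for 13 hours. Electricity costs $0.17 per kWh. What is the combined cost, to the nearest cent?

incandescent bulb: Runtime = 5 h/week × 10 weeks = 50 h
incandescent bulb: 0.085 kW × 50 h = 4.25 kWh
desktop computer: Runtime = 120 min × 7 = 840 min = 14 h
desktop computer: 0.42 kW × 14 h = 5.88 kWh
toaster oven: 1.46 kW × 13 h = 18.98 kWh
Total energy = 29.11 kWh
Cost = 29.11 × $0.17 = $4.95

$4.95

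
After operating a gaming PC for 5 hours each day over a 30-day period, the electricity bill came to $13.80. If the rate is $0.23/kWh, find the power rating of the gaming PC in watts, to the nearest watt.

Energy = $13.80 ÷ $0.23/kWh = 60 kWh
Runtime = 5 h/day × 30 days = 150 h
Power = 60 kWh ÷ 150 h = 0.4 kW = 400 W

400 W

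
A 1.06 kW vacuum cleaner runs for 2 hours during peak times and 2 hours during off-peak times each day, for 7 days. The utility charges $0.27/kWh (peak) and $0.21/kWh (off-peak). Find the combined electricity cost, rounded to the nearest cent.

Peak energy = 1.06 kW × 2 h × 7 = 14.84 kWh
Off-peak energy = 1.06 kW × 2 h × 7 = 14.84 kWh
Cost = 14.84 × $0.27 + 14.84 × $0.21 = $4.0068 + $3.1164 = $7.12

$7.12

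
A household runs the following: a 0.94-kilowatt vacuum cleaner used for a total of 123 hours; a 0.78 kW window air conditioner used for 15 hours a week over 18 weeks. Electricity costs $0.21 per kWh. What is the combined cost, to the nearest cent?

vacuum cleaner: 0.94 kW × 123 h = 115.62 kWh
window air conditioner: Runtime = 15 h/week × 18 weeks = 270 h
window air conditioner: 0.78 kW × 270 h = 210.6 kWh
Total energy = 326.22 kWh
Cost = 326.22 × $0.21 = $68.51

$68.51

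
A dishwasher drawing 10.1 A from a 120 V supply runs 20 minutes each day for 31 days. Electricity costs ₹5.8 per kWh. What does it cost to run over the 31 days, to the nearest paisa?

Power = 10.1 A × 120 V = 1212 W = 1.212 kW
Runtime = 20 min × 31 = 620 min = 10.333333… h
Energy = 1.212 kW × 10.333333… h = 12.524 kWh
Cost = 12.524 kWh × ₹5.8/kWh = ₹72.64

₹72.64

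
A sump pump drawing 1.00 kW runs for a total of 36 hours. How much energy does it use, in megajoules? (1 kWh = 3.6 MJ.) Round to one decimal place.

129.6 MJ

Energy = 1 kW × 36 h = 36 kWh
= 36 × 3.6 MJ = 129.6 MJ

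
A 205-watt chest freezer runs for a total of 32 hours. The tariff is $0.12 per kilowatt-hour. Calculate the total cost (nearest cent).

Energy = 0.205 kW × 32 h = 6.56 kWh
Cost = 6.56 kWh × $0.12/kWh = $0.79

$0.79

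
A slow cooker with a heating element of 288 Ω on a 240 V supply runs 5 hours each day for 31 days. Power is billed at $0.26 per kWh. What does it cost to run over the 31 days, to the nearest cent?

Power = V²/R = 240²/288 = 200 W = 0.2 kW
Runtime = 5 h/day × 31 days = 155 h
Energy = 0.2 kW × 155 h = 31 kWh
Cost = 31 kWh × $0.26/kWh = $8.06

$8.06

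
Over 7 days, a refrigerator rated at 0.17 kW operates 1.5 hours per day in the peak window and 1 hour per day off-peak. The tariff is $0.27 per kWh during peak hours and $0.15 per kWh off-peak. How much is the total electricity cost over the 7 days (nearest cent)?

$0.66

Peak energy = 0.17 kW × 1.5 h × 7 = 1.785 kWh
Off-peak energy = 0.17 kW × 1 h × 7 = 1.19 kWh
Cost = 1.785 × $0.27 + 1.19 × $0.15 = $0.48195 + $0.1785 = $0.66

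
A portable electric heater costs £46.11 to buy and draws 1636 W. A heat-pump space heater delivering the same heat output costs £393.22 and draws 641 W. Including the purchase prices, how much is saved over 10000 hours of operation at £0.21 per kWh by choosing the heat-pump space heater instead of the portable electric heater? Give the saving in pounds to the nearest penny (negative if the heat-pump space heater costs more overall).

portable electric heater: £46.11 + (1636/1000) kW × 10000 h × £0.21 = £46.11 + £3435.6 = £3481.71
heat-pump space heater: £393.22 + (641/1000) kW × 10000 h × £0.21 = £393.22 + £1346.1 = £1739.32
Saving = £3481.71 − £1739.32 = £1742.39

£1742.39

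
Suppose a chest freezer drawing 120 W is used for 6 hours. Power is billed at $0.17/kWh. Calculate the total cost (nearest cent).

Energy = 0.12 kW × 6 h = 0.72 kWh
Cost = 0.72 kWh × $0.17/kWh = $0.12

$0.12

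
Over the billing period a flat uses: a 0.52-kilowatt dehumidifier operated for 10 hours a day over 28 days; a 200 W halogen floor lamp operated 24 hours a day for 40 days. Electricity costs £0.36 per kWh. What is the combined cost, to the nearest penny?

dehumidifier: Runtime = 10 h/day × 28 days = 280 h
dehumidifier: 0.52 kW × 280 h = 145.6 kWh
halogen floor lamp: Runtime = 24 h × 40 = 960 h
halogen floor lamp: 0.2 kW × 960 h = 192 kWh
Total energy = 337.6 kWh
Cost = 337.6 × £0.36 = £121.54

£121.54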